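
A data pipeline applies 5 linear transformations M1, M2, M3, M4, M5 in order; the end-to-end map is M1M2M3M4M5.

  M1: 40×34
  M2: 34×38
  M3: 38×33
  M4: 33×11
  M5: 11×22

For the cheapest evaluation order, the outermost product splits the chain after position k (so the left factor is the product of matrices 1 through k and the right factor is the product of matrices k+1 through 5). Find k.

Adjacent pairs: M1M2 = 40·34·38 = 51680; M2M3 = 34·38·33 = 42636; M3M4 = 38·33·11 = 13794; M4M5 = 33·11·22 = 7986.
Length 3: M1..M3: k=1: 0+42636+40·34·33=87516; k=2: 51680+0+40·38·33=101840 → min 87516 | M2..M4: k=2: 0+13794+34·38·11=28006; k=3: 42636+0+34·33·11=54978 → min 28006 | M3..M5: k=3: 0+7986+38·33·22=35574; k=4: 13794+0+38·11·22=22990 → min 22990.
Length 4: M1..M4: k=1: 0+28006+40·34·11=42966; k=2: 51680+13794+40·38·11=82194; k=3: 87516+0+40·33·11=102036 → min 42966 | M2..M5: k=2: 0+22990+34·38·22=51414; k=3: 42636+7986+34·33·22=75306; k=4: 28006+0+34·11·22=36234 → min 36234.
Top-level splits: k=1: (M1..M1)·(M2..M5) → 0+36234+40·34·22 = 66154; k=2: (M1..M2)·(M3..M5) → 51680+22990+40·38·22 = 108110; k=3: (M1..M3)·(M4..M5) → 87516+7986+40·33·22 = 124542; k=4: (M1..M4)·(M5..M5) → 42966+0+40·11·22 = 52646.
Best split is after M4, i.e. k = 4.

4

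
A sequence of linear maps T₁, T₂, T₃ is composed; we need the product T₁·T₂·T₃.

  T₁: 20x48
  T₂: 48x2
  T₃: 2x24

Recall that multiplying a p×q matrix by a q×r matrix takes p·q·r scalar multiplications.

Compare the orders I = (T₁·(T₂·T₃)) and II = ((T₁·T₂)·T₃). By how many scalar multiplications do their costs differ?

Order I = (T₁·(T₂·T₃)): (T₂·T₃): 48×2 by 2×24 → 48×24, cost 48·2·24 = 2304; (T₁·(T₂·T₃)): 20×48 by 48×24 → 20×24, cost 20·48·24 = 23040; cumulative 25344. Total 25344.
Order II = ((T₁·T₂)·T₃): (T₁·T₂): 20×48 by 48×2 → 20×2, cost 20·48·2 = 1920; ((T₁·T₂)·T₃): 20×2 by 2×24 → 20×24, cost 20·2·24 = 960; cumulative 2880. Total 2880.
Difference: |25344 − 2880| = 22464.

22464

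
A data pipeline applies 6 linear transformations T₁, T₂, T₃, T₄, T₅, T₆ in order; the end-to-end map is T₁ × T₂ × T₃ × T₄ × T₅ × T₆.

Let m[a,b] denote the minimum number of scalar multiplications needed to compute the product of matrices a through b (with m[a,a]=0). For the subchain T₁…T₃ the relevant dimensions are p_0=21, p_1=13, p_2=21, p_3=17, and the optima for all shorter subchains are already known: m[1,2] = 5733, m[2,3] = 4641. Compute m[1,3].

m[1,3] = min over k∈[1,2] of m[1,k]+m[k+1,3]+p_{0}·p_k·p_{3}.
k=1: 0 + 4641 + 21·13·17 = 9282; k=2: 5733 + 0 + 21·21·17 = 13230.
Minimum: 9282 at k=1.

9282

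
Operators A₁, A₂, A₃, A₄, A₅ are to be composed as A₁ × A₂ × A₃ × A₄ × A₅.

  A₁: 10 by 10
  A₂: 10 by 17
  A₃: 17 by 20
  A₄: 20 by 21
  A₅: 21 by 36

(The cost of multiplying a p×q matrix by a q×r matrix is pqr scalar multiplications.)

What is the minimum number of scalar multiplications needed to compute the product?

Adjacent pairs: A₁A₂ = 10·10·17 = 1700; A₂A₃ = 10·17·20 = 3400; A₃A₄ = 17·20·21 = 7140; A₄A₅ = 20·21·36 = 15120.
Length 3: A₁..A₃: k=1: 0+3400+10·10·20=5400; k=2: 1700+0+10·17·20=5100 → min 5100 | A₂..A₄: k=2: 0+7140+10·17·21=10710; k=3: 3400+0+10·20·21=7600 → min 7600 | A₃..A₅: k=3: 0+15120+17·20·36=27360; k=4: 7140+0+17·21·36=19992 → min 19992.
Length 4: A₁..A₄: k=1: 0+7600+10·10·21=9700; k=2: 1700+7140+10·17·21=12410; k=3: 5100+0+10·20·21=9300 → min 9300 | A₂..A₅: k=2: 0+19992+10·17·36=26112; k=3: 3400+15120+10·20·36=25720; k=4: 7600+0+10·21·36=15160 → min 15160.
Length 5: A₁..A₅: k=1: 0+15160+10·10·36=18760; k=2: 1700+19992+10·17·36=27812; k=3: 5100+15120+10·20·36=27420; k=4: 9300+0+10·21·36=16860 → min 16860.
Optimal order: ((((A₁ × A₂) × A₃) × A₄) × A₅) with cost 16860.

16860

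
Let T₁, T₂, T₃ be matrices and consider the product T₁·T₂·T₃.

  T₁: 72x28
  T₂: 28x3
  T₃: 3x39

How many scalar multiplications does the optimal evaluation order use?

Order (T₁·(T₂·T₃)): (T₂·T₃): 28×3 by 3×39 → 28×39, cost 28·3·39 = 3276; (T₁·(T₂·T₃)): 72×28 by 28×39 → 72×39, cost 72·28·39 = 78624; cumulative 81900. Total 81900.
Order ((T₁·T₂)·T₃): (T₁·T₂): 72×28 by 28×3 → 72×3, cost 72·28·3 = 6048; ((T₁·T₂)·T₃): 72×3 by 3×39 → 72×39, cost 72·3·39 = 8424; cumulative 14472. Total 14472.
Minimum: 14472.

14472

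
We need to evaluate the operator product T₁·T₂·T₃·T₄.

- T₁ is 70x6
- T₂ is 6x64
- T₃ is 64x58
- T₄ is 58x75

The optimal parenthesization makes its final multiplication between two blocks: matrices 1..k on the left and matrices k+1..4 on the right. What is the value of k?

Adjacent pairs: T₁T₂ = 70·6·64 = 26880; T₂T₃ = 6·64·58 = 22272; T₃T₄ = 64·58·75 = 278400.
Length 3: T₁..T₃: k=1: 0+22272+70·6·58=46632; k=2: 26880+0+70·64·58=286720 → min 46632 | T₂..T₄: k=2: 0+278400+6·64·75=307200; k=3: 22272+0+6·58·75=48372 → min 48372.
Top-level splits: k=1: (T₁..T₁)·(T₂..T₄) → 0+48372+70·6·75 = 79872; k=2: (T₁..T₂)·(T₃..T₄) → 26880+278400+70·64·75 = 641280; k=3: (T₁..T₃)·(T₄..T₄) → 46632+0+70·58·75 = 351132.
Best split is after T₁, i.e. k = 1.

1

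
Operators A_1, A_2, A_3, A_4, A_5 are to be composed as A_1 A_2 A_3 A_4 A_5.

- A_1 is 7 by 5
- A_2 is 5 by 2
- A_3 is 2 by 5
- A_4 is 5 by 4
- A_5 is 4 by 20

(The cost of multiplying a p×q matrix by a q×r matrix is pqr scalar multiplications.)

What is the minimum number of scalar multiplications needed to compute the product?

550

Adjacent pairs: A_1A_2 = 7·5·2 = 70; A_2A_3 = 5·2·5 = 50; A_3A_4 = 2·5·4 = 40; A_4A_5 = 5·4·20 = 400.
Length 3: A_1..A_3: k=1: 0+50+7·5·5=225; k=2: 70+0+7·2·5=140 → min 140 | A_2..A_4: k=2: 0+40+5·2·4=80; k=3: 50+0+5·5·4=150 → min 80 | A_3..A_5: k=3: 0+400+2·5·20=600; k=4: 40+0+2·4·20=200 → min 200.
Length 4: A_1..A_4: k=1: 0+80+7·5·4=220; k=2: 70+40+7·2·4=166; k=3: 140+0+7·5·4=280 → min 166 | A_2..A_5: k=2: 0+200+5·2·20=400; k=3: 50+400+5·5·20=950; k=4: 80+0+5·4·20=480 → min 400.
Length 5: A_1..A_5: k=1: 0+400+7·5·20=1100; k=2: 70+200+7·2·20=550; k=3: 140+400+7·5·20=1240; k=4: 166+0+7·4·20=726 → min 550.
Optimal order: ((A_1 A_2) ((A_3 A_4) A_5)) with cost 550.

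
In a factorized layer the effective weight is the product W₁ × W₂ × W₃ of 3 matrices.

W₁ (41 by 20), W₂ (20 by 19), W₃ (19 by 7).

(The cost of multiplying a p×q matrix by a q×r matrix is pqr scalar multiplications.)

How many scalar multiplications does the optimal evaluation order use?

Order (W₁ × (W₂ × W₃)): (W₂ × W₃): 20×19 by 19×7 → 20×7, cost 20·19·7 = 2660; (W₁ × (W₂ × W₃)): 41×20 by 20×7 → 41×7, cost 41·20·7 = 5740; cumulative 8400. Total 8400.
Order ((W₁ × W₂) × W₃): (W₁ × W₂): 41×20 by 20×19 → 41×19, cost 41·20·19 = 15580; ((W₁ × W₂) × W₃): 41×19 by 19×7 → 41×7, cost 41·19·7 = 5453; cumulative 21033. Total 21033.
Minimum: 8400.

8400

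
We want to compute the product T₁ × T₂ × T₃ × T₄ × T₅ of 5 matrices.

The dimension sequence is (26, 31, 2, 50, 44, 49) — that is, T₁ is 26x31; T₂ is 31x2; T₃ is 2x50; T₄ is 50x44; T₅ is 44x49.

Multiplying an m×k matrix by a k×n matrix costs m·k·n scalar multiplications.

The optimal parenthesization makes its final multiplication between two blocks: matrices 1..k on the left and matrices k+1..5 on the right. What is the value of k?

Adjacent pairs: T₁T₂ = 26·31·2 = 1612; T₂T₃ = 31·2·50 = 3100; T₃T₄ = 2·50·44 = 4400; T₄T₅ = 50·44·49 = 107800.
Length 3: T₁..T₃: k=1: 0+3100+26·31·50=43400; k=2: 1612+0+26·2·50=4212 → min 4212 | T₂..T₄: k=2: 0+4400+31·2·44=7128; k=3: 3100+0+31·50·44=71300 → min 7128 | T₃..T₅: k=3: 0+107800+2·50·49=112700; k=4: 4400+0+2·44·49=8712 → min 8712.
Length 4: T₁..T₄: k=1: 0+7128+26·31·44=42592; k=2: 1612+4400+26·2·44=8300; k=3: 4212+0+26·50·44=61412 → min 8300 | T₂..T₅: k=2: 0+8712+31·2·49=11750; k=3: 3100+107800+31·50·49=186850; k=4: 7128+0+31·44·49=73964 → min 11750.
Top-level splits: k=1: (T₁..T₁)·(T₂..T₅) → 0+11750+26·31·49 = 51244; k=2: (T₁..T₂)·(T₃..T₅) → 1612+8712+26·2·49 = 12872; k=3: (T₁..T₃)·(T₄..T₅) → 4212+107800+26·50·49 = 175712; k=4: (T₁..T₄)·(T₅..T₅) → 8300+0+26·44·49 = 64356.
Best split is after T₂, i.e. k = 2.

2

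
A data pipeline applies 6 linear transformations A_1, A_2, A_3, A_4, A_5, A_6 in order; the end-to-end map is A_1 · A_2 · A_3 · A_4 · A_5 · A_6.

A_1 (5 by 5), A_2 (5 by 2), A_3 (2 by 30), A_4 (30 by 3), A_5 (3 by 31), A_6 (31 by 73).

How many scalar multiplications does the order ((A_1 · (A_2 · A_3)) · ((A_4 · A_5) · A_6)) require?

82680

(A_2 · A_3): 5×2 by 2×30 → 5×30, cost 5·2·30 = 300
(A_1 · (A_2 · A_3)): 5×5 by 5×30 → 5×30, cost 5·5·30 = 750; cumulative 1050
(A_4 · A_5): 30×3 by 3×31 → 30×31, cost 30·3·31 = 2790
((A_4 · A_5) · A_6): 30×31 by 31×73 → 30×73, cost 30·31·73 = 67890; cumulative 70680
((A_1 · (A_2 · A_3)) · ((A_4 · A_5) · A_6)): 5×30 by 30×73 → 5×73, cost 5·30·73 = 10950; cumulative 82680
Total: 82680 scalar multiplications.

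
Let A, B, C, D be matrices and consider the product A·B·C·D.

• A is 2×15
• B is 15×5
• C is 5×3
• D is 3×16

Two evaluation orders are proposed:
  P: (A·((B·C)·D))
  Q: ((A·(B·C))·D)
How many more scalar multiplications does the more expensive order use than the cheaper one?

1014

Order P = (A·((B·C)·D)): (B·C): 15×5 by 5×3 → 15×3, cost 15·5·3 = 225; ((B·C)·D): 15×3 by 3×16 → 15×16, cost 15·3·16 = 720; cumulative 945; (A·((B·C)·D)): 2×15 by 15×16 → 2×16, cost 2·15·16 = 480; cumulative 1425. Total 1425.
Order Q = ((A·(B·C))·D): (B·C): 15×5 by 5×3 → 15×3, cost 15·5·3 = 225; (A·(B·C)): 2×15 by 15×3 → 2×3, cost 2·15·3 = 90; cumulative 315; ((A·(B·C))·D): 2×3 by 3×16 → 2×16, cost 2·3·16 = 96; cumulative 411. Total 411.
Difference: |1425 − 411| = 1014.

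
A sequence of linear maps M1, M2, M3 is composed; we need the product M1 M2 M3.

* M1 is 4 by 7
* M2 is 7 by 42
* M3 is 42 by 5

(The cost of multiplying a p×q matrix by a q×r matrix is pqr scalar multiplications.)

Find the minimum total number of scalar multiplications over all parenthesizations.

Order (M1 (M2 M3)): (M2 M3): 7×42 by 42×5 → 7×5, cost 7·42·5 = 1470; (M1 (M2 M3)): 4×7 by 7×5 → 4×5, cost 4·7·5 = 140; cumulative 1610. Total 1610.
Order ((M1 M2) M3): (M1 M2): 4×7 by 7×42 → 4×42, cost 4·7·42 = 1176; ((M1 M2) M3): 4×42 by 42×5 → 4×5, cost 4·42·5 = 840; cumulative 2016. Total 2016.
Minimum: 1610.

1610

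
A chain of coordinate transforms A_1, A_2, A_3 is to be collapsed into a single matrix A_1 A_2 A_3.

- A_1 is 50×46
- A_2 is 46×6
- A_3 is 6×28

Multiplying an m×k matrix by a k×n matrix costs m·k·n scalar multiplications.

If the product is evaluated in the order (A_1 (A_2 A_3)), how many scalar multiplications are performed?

72128

(A_2 A_3): 46×6 by 6×28 → 46×28, cost 46·6·28 = 7728
(A_1 (A_2 A_3)): 50×46 by 46×28 → 50×28, cost 50·46·28 = 64400; cumulative 72128
Total: 72128 scalar multiplications.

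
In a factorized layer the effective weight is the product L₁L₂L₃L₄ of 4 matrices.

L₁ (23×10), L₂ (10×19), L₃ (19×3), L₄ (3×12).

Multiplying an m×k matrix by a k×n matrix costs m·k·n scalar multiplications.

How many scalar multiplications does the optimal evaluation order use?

Adjacent pairs: L₁L₂ = 23·10·19 = 4370; L₂L₃ = 10·19·3 = 570; L₃L₄ = 19·3·12 = 684.
Length 3: L₁..L₃: k=1: 0+570+23·10·3=1260; k=2: 4370+0+23·19·3=5681 → min 1260 | L₂..L₄: k=2: 0+684+10·19·12=2964; k=3: 570+0+10·3·12=930 → min 930.
Length 4: L₁..L₄: k=1: 0+930+23·10·12=3690; k=2: 4370+684+23·19·12=10298; k=3: 1260+0+23·3·12=2088 → min 2088.
Optimal order: ((L₁(L₂L₃))L₄) with cost 2088.

2088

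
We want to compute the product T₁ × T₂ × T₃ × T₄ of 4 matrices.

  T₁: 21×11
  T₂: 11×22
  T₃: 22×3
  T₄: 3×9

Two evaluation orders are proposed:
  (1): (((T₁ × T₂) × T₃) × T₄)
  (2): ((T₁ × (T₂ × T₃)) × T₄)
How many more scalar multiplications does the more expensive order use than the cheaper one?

5049

Order (1) = (((T₁ × T₂) × T₃) × T₄): (T₁ × T₂): 21×11 by 11×22 → 21×22, cost 21·11·22 = 5082; ((T₁ × T₂) × T₃): 21×22 by 22×3 → 21×3, cost 21·22·3 = 1386; cumulative 6468; (((T₁ × T₂) × T₃) × T₄): 21×3 by 3×9 → 21×9, cost 21·3·9 = 567; cumulative 7035. Total 7035.
Order (2) = ((T₁ × (T₂ × T₃)) × T₄): (T₂ × T₃): 11×22 by 22×3 → 11×3, cost 11·22·3 = 726; (T₁ × (T₂ × T₃)): 21×11 by 11×3 → 21×3, cost 21·11·3 = 693; cumulative 1419; ((T₁ × (T₂ × T₃)) × T₄): 21×3 by 3×9 → 21×9, cost 21·3·9 = 567; cumulative 1986. Total 1986.
Difference: |7035 − 1986| = 5049.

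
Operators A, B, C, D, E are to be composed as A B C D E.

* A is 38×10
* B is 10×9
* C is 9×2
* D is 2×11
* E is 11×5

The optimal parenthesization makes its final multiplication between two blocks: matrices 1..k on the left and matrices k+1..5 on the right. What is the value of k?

Adjacent pairs: AB = 38·10·9 = 3420; BC = 10·9·2 = 180; CD = 9·2·11 = 198; DE = 2·11·5 = 110.
Length 3: A..C: k=1: 0+180+38·10·2=940; k=2: 3420+0+38·9·2=4104 → min 940 | B..D: k=2: 0+198+10·9·11=1188; k=3: 180+0+10·2·11=400 → min 400 | C..E: k=3: 0+110+9·2·5=200; k=4: 198+0+9·11·5=693 → min 200.
Length 4: A..D: k=1: 0+400+38·10·11=4580; k=2: 3420+198+38·9·11=7380; k=3: 940+0+38·2·11=1776 → min 1776 | B..E: k=2: 0+200+10·9·5=650; k=3: 180+110+10·2·5=390; k=4: 400+0+10·11·5=950 → min 390.
Top-level splits: k=1: (A..A)·(B..E) → 0+390+38·10·5 = 2290; k=2: (A..B)·(C..E) → 3420+200+38·9·5 = 5330; k=3: (A..C)·(D..E) → 940+110+38·2·5 = 1430; k=4: (A..D)·(E..E) → 1776+0+38·11·5 = 3866.
Best split is after C, i.e. k = 3.

3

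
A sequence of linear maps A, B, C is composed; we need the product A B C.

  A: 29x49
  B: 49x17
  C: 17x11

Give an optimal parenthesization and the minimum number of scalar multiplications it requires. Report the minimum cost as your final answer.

(A (B C)): cost 24794.
((A B) C): cost 29580.
Optimal: (A (B C)) with cost 24794.

24794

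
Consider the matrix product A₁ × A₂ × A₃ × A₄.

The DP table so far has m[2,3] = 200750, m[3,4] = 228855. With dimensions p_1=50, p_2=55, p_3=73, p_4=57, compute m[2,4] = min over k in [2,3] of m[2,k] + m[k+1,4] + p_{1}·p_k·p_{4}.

385605

m[2,4] = min over k∈[2,3] of m[2,k]+m[k+1,4]+p_{1}·p_k·p_{4}.
k=2: 0 + 228855 + 50·55·57 = 385605; k=3: 200750 + 0 + 50·73·57 = 408800.
Minimum: 385605 at k=2.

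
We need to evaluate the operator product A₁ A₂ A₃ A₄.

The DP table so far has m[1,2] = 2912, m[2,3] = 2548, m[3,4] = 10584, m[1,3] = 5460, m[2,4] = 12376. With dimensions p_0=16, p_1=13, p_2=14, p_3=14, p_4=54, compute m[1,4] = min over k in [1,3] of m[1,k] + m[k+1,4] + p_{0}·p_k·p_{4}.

m[1,4] = min over k∈[1,3] of m[1,k]+m[k+1,4]+p_{0}·p_k·p_{4}.
k=1: 0 + 12376 + 16·13·54 = 23608; k=2: 2912 + 10584 + 16·14·54 = 25592; k=3: 5460 + 0 + 16·14·54 = 17556.
Minimum: 17556 at k=3.

17556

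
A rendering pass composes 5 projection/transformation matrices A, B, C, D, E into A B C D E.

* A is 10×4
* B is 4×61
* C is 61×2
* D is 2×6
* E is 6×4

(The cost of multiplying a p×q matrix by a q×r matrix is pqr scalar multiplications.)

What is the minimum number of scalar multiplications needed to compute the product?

Adjacent pairs: AB = 10·4·61 = 2440; BC = 4·61·2 = 488; CD = 61·2·6 = 732; DE = 2·6·4 = 48.
Length 3: A..C: k=1: 0+488+10·4·2=568; k=2: 2440+0+10·61·2=3660 → min 568 | B..D: k=2: 0+732+4·61·6=2196; k=3: 488+0+4·2·6=536 → min 536 | C..E: k=3: 0+48+61·2·4=536; k=4: 732+0+61·6·4=2196 → min 536.
Length 4: A..D: k=1: 0+536+10·4·6=776; k=2: 2440+732+10·61·6=6832; k=3: 568+0+10·2·6=688 → min 688 | B..E: k=2: 0+536+4·61·4=1512; k=3: 488+48+4·2·4=568; k=4: 536+0+4·6·4=632 → min 568.
Length 5: A..E: k=1: 0+568+10·4·4=728; k=2: 2440+536+10·61·4=5416; k=3: 568+48+10·2·4=696; k=4: 688+0+10·6·4=928 → min 696.
Optimal order: ((A (B C)) (D E)) with cost 696.

696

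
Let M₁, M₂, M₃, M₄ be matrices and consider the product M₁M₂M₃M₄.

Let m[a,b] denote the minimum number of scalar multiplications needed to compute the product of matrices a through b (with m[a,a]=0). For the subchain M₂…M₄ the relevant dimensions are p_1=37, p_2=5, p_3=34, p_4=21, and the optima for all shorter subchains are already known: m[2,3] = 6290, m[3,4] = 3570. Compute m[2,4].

7455

m[2,4] = min over k∈[2,3] of m[2,k]+m[k+1,4]+p_{1}·p_k·p_{4}.
k=2: 0 + 3570 + 37·5·21 = 7455; k=3: 6290 + 0 + 37·34·21 = 32708.
Minimum: 7455 at k=2.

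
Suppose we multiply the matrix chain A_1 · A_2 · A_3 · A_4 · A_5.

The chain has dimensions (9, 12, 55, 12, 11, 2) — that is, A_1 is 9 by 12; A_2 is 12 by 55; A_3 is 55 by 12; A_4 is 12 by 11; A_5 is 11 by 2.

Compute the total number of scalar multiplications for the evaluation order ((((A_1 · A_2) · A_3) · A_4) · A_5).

13266

(A_1 · A_2): 9×12 by 12×55 → 9×55, cost 9·12·55 = 5940
((A_1 · A_2) · A_3): 9×55 by 55×12 → 9×12, cost 9·55·12 = 5940; cumulative 11880
(((A_1 · A_2) · A_3) · A_4): 9×12 by 12×11 → 9×11, cost 9·12·11 = 1188; cumulative 13068
((((A_1 · A_2) · A_3) · A_4) · A_5): 9×11 by 11×2 → 9×2, cost 9·11·2 = 198; cumulative 13266
Total: 13266 scalar multiplications.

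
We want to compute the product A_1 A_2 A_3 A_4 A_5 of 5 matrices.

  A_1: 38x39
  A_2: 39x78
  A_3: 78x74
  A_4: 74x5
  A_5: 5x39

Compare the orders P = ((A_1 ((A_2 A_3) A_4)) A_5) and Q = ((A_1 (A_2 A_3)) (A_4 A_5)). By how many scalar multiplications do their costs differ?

204516

Order P = ((A_1 ((A_2 A_3) A_4)) A_5): (A_2 A_3): 39×78 by 78×74 → 39×74, cost 39·78·74 = 225108; ((A_2 A_3) A_4): 39×74 by 74×5 → 39×5, cost 39·74·5 = 14430; cumulative 239538; (A_1 ((A_2 A_3) A_4)): 38×39 by 39×5 → 38×5, cost 38·39·5 = 7410; cumulative 246948; ((A_1 ((A_2 A_3) A_4)) A_5): 38×5 by 5×39 → 38×39, cost 38·5·39 = 7410; cumulative 254358. Total 254358.
Order Q = ((A_1 (A_2 A_3)) (A_4 A_5)): (A_2 A_3): 39×78 by 78×74 → 39×74, cost 39·78·74 = 225108; (A_1 (A_2 A_3)): 38×39 by 39×74 → 38×74, cost 38·39·74 = 109668; cumulative 334776; (A_4 A_5): 74×5 by 5×39 → 74×39, cost 74·5·39 = 14430; ((A_1 (A_2 A_3)) (A_4 A_5)): 38×74 by 74×39 → 38×39, cost 38·74·39 = 109668; cumulative 458874. Total 458874.
Difference: |254358 − 458874| = 204516.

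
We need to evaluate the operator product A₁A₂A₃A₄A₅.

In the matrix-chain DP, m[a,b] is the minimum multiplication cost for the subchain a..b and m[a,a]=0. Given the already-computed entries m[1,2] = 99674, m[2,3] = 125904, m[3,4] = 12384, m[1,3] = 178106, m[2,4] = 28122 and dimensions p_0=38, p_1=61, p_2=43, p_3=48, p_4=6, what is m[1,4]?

m[1,4] = min over k∈[1,3] of m[1,k]+m[k+1,4]+p_{0}·p_k·p_{4}.
k=1: 0 + 28122 + 38·61·6 = 42030; k=2: 99674 + 12384 + 38·43·6 = 121862; k=3: 178106 + 0 + 38·48·6 = 189050.
Minimum: 42030 at k=1.

42030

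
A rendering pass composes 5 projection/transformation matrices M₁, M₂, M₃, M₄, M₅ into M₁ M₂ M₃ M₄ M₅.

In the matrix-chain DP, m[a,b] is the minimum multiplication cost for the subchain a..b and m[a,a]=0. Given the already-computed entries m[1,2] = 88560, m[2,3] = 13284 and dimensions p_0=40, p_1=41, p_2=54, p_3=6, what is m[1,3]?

23124

m[1,3] = min over k∈[1,2] of m[1,k]+m[k+1,3]+p_{0}·p_k·p_{3}.
k=1: 0 + 13284 + 40·41·6 = 23124; k=2: 88560 + 0 + 40·54·6 = 101520.
Minimum: 23124 at k=1.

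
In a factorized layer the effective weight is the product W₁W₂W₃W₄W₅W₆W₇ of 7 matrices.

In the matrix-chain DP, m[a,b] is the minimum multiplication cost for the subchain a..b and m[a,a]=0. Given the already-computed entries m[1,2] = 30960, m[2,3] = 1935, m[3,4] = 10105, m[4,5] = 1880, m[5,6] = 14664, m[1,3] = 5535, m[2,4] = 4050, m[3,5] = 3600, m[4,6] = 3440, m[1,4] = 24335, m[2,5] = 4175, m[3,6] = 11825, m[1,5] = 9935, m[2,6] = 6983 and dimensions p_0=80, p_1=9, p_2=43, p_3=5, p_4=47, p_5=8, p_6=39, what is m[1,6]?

m[1,6] = min over k∈[1,5] of m[1,k]+m[k+1,6]+p_{0}·p_k·p_{6}.
k=1: 0 + 6983 + 80·9·39 = 35063; k=2: 30960 + 11825 + 80·43·39 = 176945; k=3: 5535 + 3440 + 80·5·39 = 24575; k=4: 24335 + 14664 + 80·47·39 = 185639; k=5: 9935 + 0 + 80·8·39 = 34895.
Minimum: 24575 at k=3.

24575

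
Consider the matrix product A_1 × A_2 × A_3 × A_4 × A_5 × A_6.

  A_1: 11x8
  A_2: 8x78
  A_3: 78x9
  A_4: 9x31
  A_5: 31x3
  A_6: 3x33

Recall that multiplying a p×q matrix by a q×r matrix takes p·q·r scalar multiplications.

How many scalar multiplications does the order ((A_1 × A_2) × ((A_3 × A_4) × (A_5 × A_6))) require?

139803

(A_1 × A_2): 11×8 by 8×78 → 11×78, cost 11·8·78 = 6864
(A_3 × A_4): 78×9 by 9×31 → 78×31, cost 78·9·31 = 21762
(A_5 × A_6): 31×3 by 3×33 → 31×33, cost 31·3·33 = 3069
((A_3 × A_4) × (A_5 × A_6)): 78×31 by 31×33 → 78×33, cost 78·31·33 = 79794; cumulative 104625
((A_1 × A_2) × ((A_3 × A_4) × (A_5 × A_6))): 11×78 by 78×33 → 11×33, cost 11·78·33 = 28314; cumulative 139803
Total: 139803 scalar multiplications.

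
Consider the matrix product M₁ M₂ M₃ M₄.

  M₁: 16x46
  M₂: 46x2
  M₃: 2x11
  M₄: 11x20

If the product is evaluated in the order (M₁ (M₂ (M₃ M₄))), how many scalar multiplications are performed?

(M₃ M₄): 2×11 by 11×20 → 2×20, cost 2·11·20 = 440
(M₂ (M₃ M₄)): 46×2 by 2×20 → 46×20, cost 46·2·20 = 1840; cumulative 2280
(M₁ (M₂ (M₃ M₄))): 16×46 by 46×20 → 16×20, cost 16·46·20 = 14720; cumulative 17000
Total: 17000 scalar multiplications.

17000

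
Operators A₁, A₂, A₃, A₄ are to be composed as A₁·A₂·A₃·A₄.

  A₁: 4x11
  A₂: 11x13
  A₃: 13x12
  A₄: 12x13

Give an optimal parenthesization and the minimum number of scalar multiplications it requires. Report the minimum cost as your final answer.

Adjacent pairs: A₁A₂ = 4·11·13 = 572; A₂A₃ = 11·13·12 = 1716; A₃A₄ = 13·12·13 = 2028.
Length 3: A₁..A₃: k=1: 0+1716+4·11·12=2244; k=2: 572+0+4·13·12=1196 → min 1196 | A₂..A₄: k=2: 0+2028+11·13·13=3887; k=3: 1716+0+11·12·13=3432 → min 3432.
Length 4: A₁..A₄: k=1: 0+3432+4·11·13=4004; k=2: 572+2028+4·13·13=3276; k=3: 1196+0+4·12·13=1820 → min 1820.
Optimal parenthesization: (((A₁·A₂)·A₃)·A₄) with cost 1820.

1820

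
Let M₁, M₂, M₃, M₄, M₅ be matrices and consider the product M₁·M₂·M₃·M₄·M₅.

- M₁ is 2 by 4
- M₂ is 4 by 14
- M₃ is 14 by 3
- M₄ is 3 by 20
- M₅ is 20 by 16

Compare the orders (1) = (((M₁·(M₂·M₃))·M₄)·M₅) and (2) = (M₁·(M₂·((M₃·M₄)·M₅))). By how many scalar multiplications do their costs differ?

5392

Order (1) = (((M₁·(M₂·M₃))·M₄)·M₅): (M₂·M₃): 4×14 by 14×3 → 4×3, cost 4·14·3 = 168; (M₁·(M₂·M₃)): 2×4 by 4×3 → 2×3, cost 2·4·3 = 24; cumulative 192; ((M₁·(M₂·M₃))·M₄): 2×3 by 3×20 → 2×20, cost 2·3·20 = 120; cumulative 312; (((M₁·(M₂·M₃))·M₄)·M₅): 2×20 by 20×16 → 2×16, cost 2·20·16 = 640; cumulative 952. Total 952.
Order (2) = (M₁·(M₂·((M₃·M₄)·M₅))): (M₃·M₄): 14×3 by 3×20 → 14×20, cost 14·3·20 = 840; ((M₃·M₄)·M₅): 14×20 by 20×16 → 14×16, cost 14·20·16 = 4480; cumulative 5320; (M₂·((M₃·M₄)·M₅)): 4×14 by 14×16 → 4×16, cost 4·14·16 = 896; cumulative 6216; (M₁·(M₂·((M₃·M₄)·M₅))): 2×4 by 4×16 → 2×16, cost 2·4·16 = 128; cumulative 6344. Total 6344.
Difference: |952 − 6344| = 5392.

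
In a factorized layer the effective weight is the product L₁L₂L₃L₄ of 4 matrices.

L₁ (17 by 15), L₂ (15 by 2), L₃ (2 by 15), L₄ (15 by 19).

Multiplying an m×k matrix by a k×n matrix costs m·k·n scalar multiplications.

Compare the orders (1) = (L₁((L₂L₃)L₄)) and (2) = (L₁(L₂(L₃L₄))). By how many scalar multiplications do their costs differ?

Order (1) = (L₁((L₂L₃)L₄)): (L₂L₃): 15×2 by 2×15 → 15×15, cost 15·2·15 = 450; ((L₂L₃)L₄): 15×15 by 15×19 → 15×19, cost 15·15·19 = 4275; cumulative 4725; (L₁((L₂L₃)L₄)): 17×15 by 15×19 → 17×19, cost 17·15·19 = 4845; cumulative 9570. Total 9570.
Order (2) = (L₁(L₂(L₃L₄))): (L₃L₄): 2×15 by 15×19 → 2×19, cost 2·15·19 = 570; (L₂(L₃L₄)): 15×2 by 2×19 → 15×19, cost 15·2·19 = 570; cumulative 1140; (L₁(L₂(L₃L₄))): 17×15 by 15×19 → 17×19, cost 17·15·19 = 4845; cumulative 5985. Total 5985.
Difference: |9570 − 5985| = 3585.

3585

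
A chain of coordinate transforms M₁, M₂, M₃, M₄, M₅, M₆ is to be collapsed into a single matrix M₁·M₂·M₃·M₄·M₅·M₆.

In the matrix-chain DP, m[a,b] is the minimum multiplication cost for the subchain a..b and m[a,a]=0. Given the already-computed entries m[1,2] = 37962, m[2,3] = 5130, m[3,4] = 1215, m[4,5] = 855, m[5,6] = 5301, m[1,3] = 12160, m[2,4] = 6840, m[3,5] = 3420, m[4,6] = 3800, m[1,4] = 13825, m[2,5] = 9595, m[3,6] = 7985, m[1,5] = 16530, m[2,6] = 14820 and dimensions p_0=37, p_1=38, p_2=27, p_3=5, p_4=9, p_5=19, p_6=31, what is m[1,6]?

m[1,6] = min over k∈[1,5] of m[1,k]+m[k+1,6]+p_{0}·p_k·p_{6}.
k=1: 0 + 14820 + 37·38·31 = 58406; k=2: 37962 + 7985 + 37·27·31 = 76916; k=3: 12160 + 3800 + 37·5·31 = 21695; k=4: 13825 + 5301 + 37·9·31 = 29449; k=5: 16530 + 0 + 37·19·31 = 38323.
Minimum: 21695 at k=3.

21695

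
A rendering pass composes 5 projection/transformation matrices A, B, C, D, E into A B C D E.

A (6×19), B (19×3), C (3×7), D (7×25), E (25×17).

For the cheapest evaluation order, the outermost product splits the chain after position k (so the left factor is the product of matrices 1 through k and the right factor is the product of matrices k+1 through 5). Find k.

Adjacent pairs: AB = 6·19·3 = 342; BC = 19·3·7 = 399; CD = 3·7·25 = 525; DE = 7·25·17 = 2975.
Length 3: A..C: k=1: 0+399+6·19·7=1197; k=2: 342+0+6·3·7=468 → min 468 | B..D: k=2: 0+525+19·3·25=1950; k=3: 399+0+19·7·25=3724 → min 1950 | C..E: k=3: 0+2975+3·7·17=3332; k=4: 525+0+3·25·17=1800 → min 1800.
Length 4: A..D: k=1: 0+1950+6·19·25=4800; k=2: 342+525+6·3·25=1317; k=3: 468+0+6·7·25=1518 → min 1317 | B..E: k=2: 0+1800+19·3·17=2769; k=3: 399+2975+19·7·17=5635; k=4: 1950+0+19·25·17=10025 → min 2769.
Top-level splits: k=1: (A..A)·(B..E) → 0+2769+6·19·17 = 4707; k=2: (A..B)·(C..E) → 342+1800+6·3·17 = 2448; k=3: (A..C)·(D..E) → 468+2975+6·7·17 = 4157; k=4: (A..D)·(E..E) → 1317+0+6·25·17 = 3867.
Best split is after B, i.e. k = 2.

2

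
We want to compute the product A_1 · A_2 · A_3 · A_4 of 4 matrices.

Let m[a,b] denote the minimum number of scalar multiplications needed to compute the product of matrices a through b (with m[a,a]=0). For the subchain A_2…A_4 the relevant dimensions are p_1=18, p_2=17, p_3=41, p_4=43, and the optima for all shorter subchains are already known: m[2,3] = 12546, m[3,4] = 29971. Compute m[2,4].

43129

m[2,4] = min over k∈[2,3] of m[2,k]+m[k+1,4]+p_{1}·p_k·p_{4}.
k=2: 0 + 29971 + 18·17·43 = 43129; k=3: 12546 + 0 + 18·41·43 = 44280.
Minimum: 43129 at k=2.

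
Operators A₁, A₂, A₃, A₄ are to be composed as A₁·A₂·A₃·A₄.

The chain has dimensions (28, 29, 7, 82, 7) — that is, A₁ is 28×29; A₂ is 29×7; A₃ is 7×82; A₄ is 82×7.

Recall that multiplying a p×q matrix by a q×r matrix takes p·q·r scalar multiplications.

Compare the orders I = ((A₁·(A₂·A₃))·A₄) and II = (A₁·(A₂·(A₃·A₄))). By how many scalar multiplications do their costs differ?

Order I = ((A₁·(A₂·A₃))·A₄): (A₂·A₃): 29×7 by 7×82 → 29×82, cost 29·7·82 = 16646; (A₁·(A₂·A₃)): 28×29 by 29×82 → 28×82, cost 28·29·82 = 66584; cumulative 83230; ((A₁·(A₂·A₃))·A₄): 28×82 by 82×7 → 28×7, cost 28·82·7 = 16072; cumulative 99302. Total 99302.
Order II = (A₁·(A₂·(A₃·A₄))): (A₃·A₄): 7×82 by 82×7 → 7×7, cost 7·82·7 = 4018; (A₂·(A₃·A₄)): 29×7 by 7×7 → 29×7, cost 29·7·7 = 1421; cumulative 5439; (A₁·(A₂·(A₃·A₄))): 28×29 by 29×7 → 28×7, cost 28·29·7 = 5684; cumulative 11123. Total 11123.
Difference: |99302 − 11123| = 88179.

88179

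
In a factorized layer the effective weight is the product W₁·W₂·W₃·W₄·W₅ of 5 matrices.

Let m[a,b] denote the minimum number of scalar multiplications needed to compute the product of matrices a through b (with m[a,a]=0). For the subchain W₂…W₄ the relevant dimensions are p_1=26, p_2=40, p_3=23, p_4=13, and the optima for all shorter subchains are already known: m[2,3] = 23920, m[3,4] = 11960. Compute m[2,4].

25480

m[2,4] = min over k∈[2,3] of m[2,k]+m[k+1,4]+p_{1}·p_k·p_{4}.
k=2: 0 + 11960 + 26·40·13 = 25480; k=3: 23920 + 0 + 26·23·13 = 31694.
Minimum: 25480 at k=2.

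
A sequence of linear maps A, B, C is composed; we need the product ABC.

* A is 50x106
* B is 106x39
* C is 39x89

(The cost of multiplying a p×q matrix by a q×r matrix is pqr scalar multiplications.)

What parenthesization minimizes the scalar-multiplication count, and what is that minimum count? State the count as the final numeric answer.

380250

(A(BC)): cost 839626.
((AB)C): cost 380250.
Optimal: ((AB)C) with cost 380250.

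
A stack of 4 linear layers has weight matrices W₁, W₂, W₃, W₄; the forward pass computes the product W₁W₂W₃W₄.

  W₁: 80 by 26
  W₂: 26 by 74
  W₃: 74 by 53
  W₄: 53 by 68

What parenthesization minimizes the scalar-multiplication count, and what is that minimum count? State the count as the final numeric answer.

337116

Adjacent pairs: W₁W₂ = 80·26·74 = 153920; W₂W₃ = 26·74·53 = 101972; W₃W₄ = 74·53·68 = 266696.
Length 3: W₁..W₃: k=1: 0+101972+80·26·53=212212; k=2: 153920+0+80·74·53=467680 → min 212212 | W₂..W₄: k=2: 0+266696+26·74·68=397528; k=3: 101972+0+26·53·68=195676 → min 195676.
Length 4: W₁..W₄: k=1: 0+195676+80·26·68=337116; k=2: 153920+266696+80·74·68=823176; k=3: 212212+0+80·53·68=500532 → min 337116.
Optimal parenthesization: (W₁((W₂W₃)W₄)) with cost 337116.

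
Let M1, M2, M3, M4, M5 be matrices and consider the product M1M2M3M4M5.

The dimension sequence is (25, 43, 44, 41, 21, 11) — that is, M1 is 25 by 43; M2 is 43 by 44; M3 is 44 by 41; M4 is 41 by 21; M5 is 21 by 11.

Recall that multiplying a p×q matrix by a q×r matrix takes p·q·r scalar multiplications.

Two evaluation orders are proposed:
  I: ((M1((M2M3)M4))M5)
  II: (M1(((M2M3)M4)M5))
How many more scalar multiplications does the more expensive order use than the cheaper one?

Order I = ((M1((M2M3)M4))M5): (M2M3): 43×44 by 44×41 → 43×41, cost 43·44·41 = 77572; ((M2M3)M4): 43×41 by 41×21 → 43×21, cost 43·41·21 = 37023; cumulative 114595; (M1((M2M3)M4)): 25×43 by 43×21 → 25×21, cost 25·43·21 = 22575; cumulative 137170; ((M1((M2M3)M4))M5): 25×21 by 21×11 → 25×11, cost 25·21·11 = 5775; cumulative 142945. Total 142945.
Order II = (M1(((M2M3)M4)M5)): (M2M3): 43×44 by 44×41 → 43×41, cost 43·44·41 = 77572; ((M2M3)M4): 43×41 by 41×21 → 43×21, cost 43·41·21 = 37023; cumulative 114595; (((M2M3)M4)M5): 43×21 by 21×11 → 43×11, cost 43·21·11 = 9933; cumulative 124528; (M1(((M2M3)M4)M5)): 25×43 by 43×11 → 25×11, cost 25·43·11 = 11825; cumulative 136353. Total 136353.
Difference: |142945 − 136353| = 6592.

6592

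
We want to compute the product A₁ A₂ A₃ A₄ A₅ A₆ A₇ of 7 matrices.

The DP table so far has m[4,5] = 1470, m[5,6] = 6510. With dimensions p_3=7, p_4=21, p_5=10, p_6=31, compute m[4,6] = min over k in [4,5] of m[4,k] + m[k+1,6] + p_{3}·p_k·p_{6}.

3640

m[4,6] = min over k∈[4,5] of m[4,k]+m[k+1,6]+p_{3}·p_k·p_{6}.
k=4: 0 + 6510 + 7·21·31 = 11067; k=5: 1470 + 0 + 7·10·31 = 3640.
Minimum: 3640 at k=5.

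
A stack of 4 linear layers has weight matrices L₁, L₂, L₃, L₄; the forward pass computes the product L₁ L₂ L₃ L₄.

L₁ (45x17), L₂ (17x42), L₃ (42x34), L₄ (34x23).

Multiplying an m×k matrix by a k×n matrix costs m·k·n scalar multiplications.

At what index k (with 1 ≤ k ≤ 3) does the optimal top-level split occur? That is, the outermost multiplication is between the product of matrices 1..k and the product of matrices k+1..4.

Adjacent pairs: L₁L₂ = 45·17·42 = 32130; L₂L₃ = 17·42·34 = 24276; L₃L₄ = 42·34·23 = 32844.
Length 3: L₁..L₃: k=1: 0+24276+45·17·34=50286; k=2: 32130+0+45·42·34=96390 → min 50286 | L₂..L₄: k=2: 0+32844+17·42·23=49266; k=3: 24276+0+17·34·23=37570 → min 37570.
Top-level splits: k=1: (L₁..L₁)·(L₂..L₄) → 0+37570+45·17·23 = 55165; k=2: (L₁..L₂)·(L₃..L₄) → 32130+32844+45·42·23 = 108444; k=3: (L₁..L₃)·(L₄..L₄) → 50286+0+45·34·23 = 85476.
Best split is after L₁, i.e. k = 1.

1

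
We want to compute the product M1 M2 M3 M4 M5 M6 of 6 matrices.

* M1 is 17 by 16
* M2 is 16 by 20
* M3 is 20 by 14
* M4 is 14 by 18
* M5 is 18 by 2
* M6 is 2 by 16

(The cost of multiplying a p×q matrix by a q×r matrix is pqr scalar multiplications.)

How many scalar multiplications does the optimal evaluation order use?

2792

Adjacent pairs: M1M2 = 17·16·20 = 5440; M2M3 = 16·20·14 = 4480; M3M4 = 20·14·18 = 5040; M4M5 = 14·18·2 = 504; M5M6 = 18·2·16 = 576.
Length 3: M1..M3: k=1: 0+4480+17·16·14=8288; k=2: 5440+0+17·20·14=10200 → min 8288 | M2..M4: k=2: 0+5040+16·20·18=10800; k=3: 4480+0+16·14·18=8512 → min 8512 | M3..M5: k=3: 0+504+20·14·2=1064; k=4: 5040+0+20·18·2=5760 → min 1064 | M4..M6: k=4: 0+576+14·18·16=4608; k=5: 504+0+14·2·16=952 → min 952.
Length 4: M1..M4: k=1: 0+8512+17·16·18=13408; k=2: 5440+5040+17·20·18=16600; k=3: 8288+0+17·14·18=12572 → min 12572 | M2..M5: k=2: 0+1064+16·20·2=1704; k=3: 4480+504+16·14·2=5432; k=4: 8512+0+16·18·2=9088 → min 1704 | M3..M6: k=3: 0+952+20·14·16=5432; k=4: 5040+576+20·18·16=11376; k=5: 1064+0+20·2·16=1704 → min 1704.
Length 5: M1..M5: k=1: 0+1704+17·16·2=2248; k=2: 5440+1064+17·20·2=7184; k=3: 8288+504+17·14·2=9268; k=4: 12572+0+17·18·2=13184 → min 2248 | M2..M6: k=2: 0+1704+16·20·16=6824; k=3: 4480+952+16·14·16=9016; k=4: 8512+576+16·18·16=13696; k=5: 1704+0+16·2·16=2216 → min 2216.
Length 6: M1..M6: k=1: 0+2216+17·16·16=6568; k=2: 5440+1704+17·20·16=12584; k=3: 8288+952+17·14·16=13048; k=4: 12572+576+17·18·16=18044; k=5: 2248+0+17·2·16=2792 → min 2792.
Optimal order: ((M1 (M2 (M3 (M4 M5)))) M6) with cost 2792.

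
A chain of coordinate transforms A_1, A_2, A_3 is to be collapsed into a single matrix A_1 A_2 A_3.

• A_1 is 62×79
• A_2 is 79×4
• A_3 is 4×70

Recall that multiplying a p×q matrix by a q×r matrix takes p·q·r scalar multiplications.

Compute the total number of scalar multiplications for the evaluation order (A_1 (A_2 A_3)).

(A_2 A_3): 79×4 by 4×70 → 79×70, cost 79·4·70 = 22120
(A_1 (A_2 A_3)): 62×79 by 79×70 → 62×70, cost 62·79·70 = 342860; cumulative 364980
Total: 364980 scalar multiplications.

364980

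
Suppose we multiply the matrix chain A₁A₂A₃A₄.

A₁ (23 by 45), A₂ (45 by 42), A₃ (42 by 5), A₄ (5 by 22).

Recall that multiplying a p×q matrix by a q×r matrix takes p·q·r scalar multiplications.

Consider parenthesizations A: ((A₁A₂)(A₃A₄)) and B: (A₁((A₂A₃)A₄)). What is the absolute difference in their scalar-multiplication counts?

32172

Order A = ((A₁A₂)(A₃A₄)): (A₁A₂): 23×45 by 45×42 → 23×42, cost 23·45·42 = 43470; (A₃A₄): 42×5 by 5×22 → 42×22, cost 42·5·22 = 4620; ((A₁A₂)(A₃A₄)): 23×42 by 42×22 → 23×22, cost 23·42·22 = 21252; cumulative 69342. Total 69342.
Order B = (A₁((A₂A₃)A₄)): (A₂A₃): 45×42 by 42×5 → 45×5, cost 45·42·5 = 9450; ((A₂A₃)A₄): 45×5 by 5×22 → 45×22, cost 45·5·22 = 4950; cumulative 14400; (A₁((A₂A₃)A₄)): 23×45 by 45×22 → 23×22, cost 23·45·22 = 22770; cumulative 37170. Total 37170.
Difference: |69342 − 37170| = 32172.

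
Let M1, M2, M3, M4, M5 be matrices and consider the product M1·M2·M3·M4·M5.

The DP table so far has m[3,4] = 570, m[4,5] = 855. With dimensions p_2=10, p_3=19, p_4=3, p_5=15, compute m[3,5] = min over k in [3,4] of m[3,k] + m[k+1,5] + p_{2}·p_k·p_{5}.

m[3,5] = min over k∈[3,4] of m[3,k]+m[k+1,5]+p_{2}·p_k·p_{5}.
k=3: 0 + 855 + 10·19·15 = 3705; k=4: 570 + 0 + 10·3·15 = 1020.
Minimum: 1020 at k=4.

1020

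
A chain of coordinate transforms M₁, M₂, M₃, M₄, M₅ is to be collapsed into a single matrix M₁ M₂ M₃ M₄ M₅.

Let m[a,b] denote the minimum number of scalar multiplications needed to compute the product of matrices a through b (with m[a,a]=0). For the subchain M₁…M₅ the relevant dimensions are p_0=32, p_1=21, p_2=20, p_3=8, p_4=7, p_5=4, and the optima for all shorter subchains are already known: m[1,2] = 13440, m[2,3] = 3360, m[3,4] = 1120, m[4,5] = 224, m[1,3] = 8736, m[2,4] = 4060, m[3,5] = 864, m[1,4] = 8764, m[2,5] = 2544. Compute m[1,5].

m[1,5] = min over k∈[1,4] of m[1,k]+m[k+1,5]+p_{0}·p_k·p_{5}.
k=1: 0 + 2544 + 32·21·4 = 5232; k=2: 13440 + 864 + 32·20·4 = 16864; k=3: 8736 + 224 + 32·8·4 = 9984; k=4: 8764 + 0 + 32·7·4 = 9660.
Minimum: 5232 at k=1.

5232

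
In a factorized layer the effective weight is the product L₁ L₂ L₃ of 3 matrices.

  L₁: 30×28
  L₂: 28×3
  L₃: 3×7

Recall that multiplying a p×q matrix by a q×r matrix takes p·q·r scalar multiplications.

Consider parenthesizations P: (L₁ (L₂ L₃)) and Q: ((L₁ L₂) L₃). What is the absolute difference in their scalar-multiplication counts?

Order P = (L₁ (L₂ L₃)): (L₂ L₃): 28×3 by 3×7 → 28×7, cost 28·3·7 = 588; (L₁ (L₂ L₃)): 30×28 by 28×7 → 30×7, cost 30·28·7 = 5880; cumulative 6468. Total 6468.
Order Q = ((L₁ L₂) L₃): (L₁ L₂): 30×28 by 28×3 → 30×3, cost 30·28·3 = 2520; ((L₁ L₂) L₃): 30×3 by 3×7 → 30×7, cost 30·3·7 = 630; cumulative 3150. Total 3150.
Difference: |6468 − 3150| = 3318.

3318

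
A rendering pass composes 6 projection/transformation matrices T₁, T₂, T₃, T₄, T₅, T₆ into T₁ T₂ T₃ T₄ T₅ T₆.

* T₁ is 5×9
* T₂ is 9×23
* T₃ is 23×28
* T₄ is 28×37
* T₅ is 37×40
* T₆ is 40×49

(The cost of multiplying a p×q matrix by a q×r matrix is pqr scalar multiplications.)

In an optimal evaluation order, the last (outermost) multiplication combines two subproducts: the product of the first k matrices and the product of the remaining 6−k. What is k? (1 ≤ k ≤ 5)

Adjacent pairs: T₁T₂ = 5·9·23 = 1035; T₂T₃ = 9·23·28 = 5796; T₃T₄ = 23·28·37 = 23828; T₄T₅ = 28·37·40 = 41440; T₅T₆ = 37·40·49 = 72520.
Length 3: T₁..T₃: k=1: 0+5796+5·9·28=7056; k=2: 1035+0+5·23·28=4255 → min 4255 | T₂..T₄: k=2: 0+23828+9·23·37=31487; k=3: 5796+0+9·28·37=15120 → min 15120 | T₃..T₅: k=3: 0+41440+23·28·40=67200; k=4: 23828+0+23·37·40=57868 → min 57868 | T₄..T₆: k=4: 0+72520+28·37·49=123284; k=5: 41440+0+28·40·49=96320 → min 96320.
Length 4: T₁..T₄: k=1: 0+15120+5·9·37=16785; k=2: 1035+23828+5·23·37=29118; k=3: 4255+0+5·28·37=9435 → min 9435 | T₂..T₅: k=2: 0+57868+9·23·40=66148; k=3: 5796+41440+9·28·40=57316; k=4: 15120+0+9·37·40=28440 → min 28440 | T₃..T₆: k=3: 0+96320+23·28·49=127876; k=4: 23828+72520+23·37·49=138047; k=5: 57868+0+23·40·49=102948 → min 102948.
Length 5: T₁..T₅: k=1: 0+28440+5·9·40=30240; k=2: 1035+57868+5·23·40=63503; k=3: 4255+41440+5·28·40=51295; k=4: 9435+0+5·37·40=16835 → min 16835 | T₂..T₆: k=2: 0+102948+9·23·49=113091; k=3: 5796+96320+9·28·49=114464; k=4: 15120+72520+9·37·49=103957; k=5: 28440+0+9·40·49=46080 → min 46080.
Top-level splits: k=1: (T₁..T₁)·(T₂..T₆) → 0+46080+5·9·49 = 48285; k=2: (T₁..T₂)·(T₃..T₆) → 1035+102948+5·23·49 = 109618; k=3: (T₁..T₃)·(T₄..T₆) → 4255+96320+5·28·49 = 107435; k=4: (T₁..T₄)·(T₅..T₆) → 9435+72520+5·37·49 = 91020; k=5: (T₁..T₅)·(T₆..T₆) → 16835+0+5·40·49 = 26635.
Best split is after T₅, i.e. k = 5.

5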